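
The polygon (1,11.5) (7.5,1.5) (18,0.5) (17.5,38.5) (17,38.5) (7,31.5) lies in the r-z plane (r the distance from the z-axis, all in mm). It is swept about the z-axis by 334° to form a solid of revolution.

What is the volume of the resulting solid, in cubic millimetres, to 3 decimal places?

Volume = 29552.870 mm³

Profile (r,z), 6 vertices: (1,11.5) (7.5,1.5) (18,0.5) (17.5,38.5) (17,38.5) (7,31.5)
edge 0: (1,11.5)→(7.5,1.5)  cross = 1·1.5 − 7.5·11.5 = -84.7500; (r_i+r_j)·cross = 8.5·-84.7500 = -720.3750
edge 1: (7.5,1.5)→(18,0.5)  cross = 7.5·0.5 − 18·1.5 = -23.2500; (r_i+r_j)·cross = 25.5·-23.2500 = -592.8750
edge 2: (18,0.5)→(17.5,38.5)  cross = 18·38.5 − 17.5·0.5 = 684.2500; (r_i+r_j)·cross = 35.5·684.2500 = 24290.8750
edge 3: (17.5,38.5)→(17,38.5)  cross = 17.5·38.5 − 17·38.5 = 19.2500; (r_i+r_j)·cross = 34.5·19.2500 = 664.1250
edge 4: (17,38.5)→(7,31.5)  cross = 17·31.5 − 7·38.5 = 266.0000; (r_i+r_j)·cross = 24·266.0000 = 6384.0000
edge 5: (7,31.5)→(1,11.5)  cross = 7·11.5 − 1·31.5 = 49.0000; (r_i+r_j)·cross = 8·49.0000 = 392.0000
Σcross = 910.5000 → A = |Σcross|/2 = 455.2500 mm²
Σ(r_i+r_j)·cross = 30417.7500 → first moment M = |Σ|/6 = 5069.6250
R_c = M/A = 5069.6250/455.2500 = 11.1359 mm
θ = 334° = 5.829400 rad
V = θ·R_c·A = 5.829400·11.1359·455.2500 = 29552.870 mm³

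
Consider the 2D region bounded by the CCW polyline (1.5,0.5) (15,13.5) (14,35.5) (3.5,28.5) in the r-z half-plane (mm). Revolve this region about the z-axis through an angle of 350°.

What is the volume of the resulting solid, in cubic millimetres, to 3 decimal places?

Profile (r,z), 4 vertices: (1.5,0.5) (15,13.5) (14,35.5) (3.5,28.5)
edge 0: (1.5,0.5)→(15,13.5)  cross = 1.5·13.5 − 15·0.5 = 12.7500; (r_i+r_j)·cross = 16.5·12.7500 = 210.3750
edge 1: (15,13.5)→(14,35.5)  cross = 15·35.5 − 14·13.5 = 343.5000; (r_i+r_j)·cross = 29·343.5000 = 9961.5000
edge 2: (14,35.5)→(3.5,28.5)  cross = 14·28.5 − 3.5·35.5 = 274.7500; (r_i+r_j)·cross = 17.5·274.7500 = 4808.1250
edge 3: (3.5,28.5)→(1.5,0.5)  cross = 3.5·0.5 − 1.5·28.5 = -41.0000; (r_i+r_j)·cross = 5·-41.0000 = -205.0000
Σcross = 590.0000 → A = |Σcross|/2 = 295.0000 mm²
Σ(r_i+r_j)·cross = 14775.0000 → first moment M = |Σ|/6 = 2462.5000
R_c = M/A = 2462.5000/295.0000 = 8.3475 mm
θ = 350° = 6.108652 rad
V = θ·R_c·A = 6.108652·8.3475·295.0000 = 15042.556 mm³

Volume = 15042.556 mm³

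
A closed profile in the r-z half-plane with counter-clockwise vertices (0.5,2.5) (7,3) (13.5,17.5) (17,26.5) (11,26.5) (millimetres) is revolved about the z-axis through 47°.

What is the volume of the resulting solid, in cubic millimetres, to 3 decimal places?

Profile (r,z), 5 vertices: (0.5,2.5) (7,3) (13.5,17.5) (17,26.5) (11,26.5)
edge 0: (0.5,2.5)→(7,3)  cross = 0.5·3 − 7·2.5 = -16.0000; (r_i+r_j)·cross = 7.5·-16.0000 = -120.0000
edge 1: (7,3)→(13.5,17.5)  cross = 7·17.5 − 13.5·3 = 82.0000; (r_i+r_j)·cross = 20.5·82.0000 = 1681.0000
edge 2: (13.5,17.5)→(17,26.5)  cross = 13.5·26.5 − 17·17.5 = 60.2500; (r_i+r_j)·cross = 30.5·60.2500 = 1837.6250
edge 3: (17,26.5)→(11,26.5)  cross = 17·26.5 − 11·26.5 = 159.0000; (r_i+r_j)·cross = 28·159.0000 = 4452.0000
edge 4: (11,26.5)→(0.5,2.5)  cross = 11·2.5 − 0.5·26.5 = 14.2500; (r_i+r_j)·cross = 11.5·14.2500 = 163.8750
Σcross = 299.5000 → A = |Σcross|/2 = 149.7500 mm²
Σ(r_i+r_j)·cross = 8014.5000 → first moment M = |Σ|/6 = 1335.7500
R_c = M/A = 1335.7500/149.7500 = 8.9199 mm
θ = 47° = 0.820305 rad
V = θ·R_c·A = 0.820305·8.9199·149.7500 = 1095.722 mm³

Volume = 1095.722 mm³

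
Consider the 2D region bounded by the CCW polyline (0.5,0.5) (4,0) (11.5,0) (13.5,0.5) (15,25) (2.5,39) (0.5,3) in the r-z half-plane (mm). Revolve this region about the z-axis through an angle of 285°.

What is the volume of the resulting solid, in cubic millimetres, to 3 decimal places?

Volume = 15458.327 mm³

Profile (r,z), 7 vertices: (0.5,0.5) (4,0) (11.5,0) (13.5,0.5) (15,25) (2.5,39) (0.5,3)
edge 0: (0.5,0.5)→(4,0)  cross = 0.5·0 − 4·0.5 = -2.0000; (r_i+r_j)·cross = 4.5·-2.0000 = -9.0000
edge 1: (4,0)→(11.5,0)  cross = 4·0 − 11.5·0 = 0.0000; (r_i+r_j)·cross = 15.5·0.0000 = 0.0000
edge 2: (11.5,0)→(13.5,0.5)  cross = 11.5·0.5 − 13.5·0 = 5.7500; (r_i+r_j)·cross = 25·5.7500 = 143.7500
edge 3: (13.5,0.5)→(15,25)  cross = 13.5·25 − 15·0.5 = 330.0000; (r_i+r_j)·cross = 28.5·330.0000 = 9405.0000
edge 4: (15,25)→(2.5,39)  cross = 15·39 − 2.5·25 = 522.5000; (r_i+r_j)·cross = 17.5·522.5000 = 9143.7500
edge 5: (2.5,39)→(0.5,3)  cross = 2.5·3 − 0.5·39 = -12.0000; (r_i+r_j)·cross = 3·-12.0000 = -36.0000
edge 6: (0.5,3)→(0.5,0.5)  cross = 0.5·0.5 − 0.5·3 = -1.2500; (r_i+r_j)·cross = 1·-1.2500 = -1.2500
Σcross = 843.0000 → A = |Σcross|/2 = 421.5000 mm²
Σ(r_i+r_j)·cross = 18646.2500 → first moment M = |Σ|/6 = 3107.7083
R_c = M/A = 3107.7083/421.5000 = 7.3730 mm
θ = 285° = 4.974188 rad
V = θ·R_c·A = 4.974188·7.3730·421.5000 = 15458.327 mm³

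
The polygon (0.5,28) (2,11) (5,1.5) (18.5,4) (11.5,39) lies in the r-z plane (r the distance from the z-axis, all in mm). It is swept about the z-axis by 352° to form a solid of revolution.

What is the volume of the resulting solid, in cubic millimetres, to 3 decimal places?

Profile (r,z), 5 vertices: (0.5,28) (2,11) (5,1.5) (18.5,4) (11.5,39)
edge 0: (0.5,28)→(2,11)  cross = 0.5·11 − 2·28 = -50.5000; (r_i+r_j)·cross = 2.5·-50.5000 = -126.2500
edge 1: (2,11)→(5,1.5)  cross = 2·1.5 − 5·11 = -52.0000; (r_i+r_j)·cross = 7·-52.0000 = -364.0000
edge 2: (5,1.5)→(18.5,4)  cross = 5·4 − 18.5·1.5 = -7.7500; (r_i+r_j)·cross = 23.5·-7.7500 = -182.1250
edge 3: (18.5,4)→(11.5,39)  cross = 18.5·39 − 11.5·4 = 675.5000; (r_i+r_j)·cross = 30·675.5000 = 20265.0000
edge 4: (11.5,39)→(0.5,28)  cross = 11.5·28 − 0.5·39 = 302.5000; (r_i+r_j)·cross = 12·302.5000 = 3630.0000
Σcross = 867.7500 → A = |Σcross|/2 = 433.8750 mm²
Σ(r_i+r_j)·cross = 23222.6250 → first moment M = |Σ|/6 = 3870.4375
R_c = M/A = 3870.4375/433.8750 = 8.9206 mm
θ = 352° = 6.143559 rad
V = θ·R_c·A = 6.143559·8.9206·433.8750 = 23778.261 mm³

Volume = 23778.261 mm³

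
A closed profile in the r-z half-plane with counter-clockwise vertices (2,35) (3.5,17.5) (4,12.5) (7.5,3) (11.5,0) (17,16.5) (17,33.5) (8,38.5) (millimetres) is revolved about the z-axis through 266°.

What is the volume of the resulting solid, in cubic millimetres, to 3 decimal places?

Volume = 19075.280 mm³

Profile (r,z), 8 vertices: (2,35) (3.5,17.5) (4,12.5) (7.5,3) (11.5,0) (17,16.5) (17,33.5) (8,38.5)
edge 0: (2,35)→(3.5,17.5)  cross = 2·17.5 − 3.5·35 = -87.5000; (r_i+r_j)·cross = 5.5·-87.5000 = -481.2500
edge 1: (3.5,17.5)→(4,12.5)  cross = 3.5·12.5 − 4·17.5 = -26.2500; (r_i+r_j)·cross = 7.5·-26.2500 = -196.8750
edge 2: (4,12.5)→(7.5,3)  cross = 4·3 − 7.5·12.5 = -81.7500; (r_i+r_j)·cross = 11.5·-81.7500 = -940.1250
edge 3: (7.5,3)→(11.5,0)  cross = 7.5·0 − 11.5·3 = -34.5000; (r_i+r_j)·cross = 19·-34.5000 = -655.5000
edge 4: (11.5,0)→(17,16.5)  cross = 11.5·16.5 − 17·0 = 189.7500; (r_i+r_j)·cross = 28.5·189.7500 = 5407.8750
edge 5: (17,16.5)→(17,33.5)  cross = 17·33.5 − 17·16.5 = 289.0000; (r_i+r_j)·cross = 34·289.0000 = 9826.0000
edge 6: (17,33.5)→(8,38.5)  cross = 17·38.5 − 8·33.5 = 386.5000; (r_i+r_j)·cross = 25·386.5000 = 9662.5000
edge 7: (8,38.5)→(2,35)  cross = 8·35 − 2·38.5 = 203.0000; (r_i+r_j)·cross = 10·203.0000 = 2030.0000
Σcross = 838.2500 → A = |Σcross|/2 = 419.1250 mm²
Σ(r_i+r_j)·cross = 24652.6250 → first moment M = |Σ|/6 = 4108.7708
R_c = M/A = 4108.7708/419.1250 = 9.8032 mm
θ = 266° = 4.642576 rad
V = θ·R_c·A = 4.642576·9.8032·419.1250 = 19075.280 mm³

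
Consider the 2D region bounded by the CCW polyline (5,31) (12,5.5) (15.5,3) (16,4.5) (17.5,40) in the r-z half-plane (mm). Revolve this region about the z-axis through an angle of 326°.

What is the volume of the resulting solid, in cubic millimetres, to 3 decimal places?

Volume = 18949.197 mm³

Profile (r,z), 5 vertices: (5,31) (12,5.5) (15.5,3) (16,4.5) (17.5,40)
edge 0: (5,31)→(12,5.5)  cross = 5·5.5 − 12·31 = -344.5000; (r_i+r_j)·cross = 17·-344.5000 = -5856.5000
edge 1: (12,5.5)→(15.5,3)  cross = 12·3 − 15.5·5.5 = -49.2500; (r_i+r_j)·cross = 27.5·-49.2500 = -1354.3750
edge 2: (15.5,3)→(16,4.5)  cross = 15.5·4.5 − 16·3 = 21.7500; (r_i+r_j)·cross = 31.5·21.7500 = 685.1250
edge 3: (16,4.5)→(17.5,40)  cross = 16·40 − 17.5·4.5 = 561.2500; (r_i+r_j)·cross = 33.5·561.2500 = 18801.8750
edge 4: (17.5,40)→(5,31)  cross = 17.5·31 − 5·40 = 342.5000; (r_i+r_j)·cross = 22.5·342.5000 = 7706.2500
Σcross = 531.7500 → A = |Σcross|/2 = 265.8750 mm²
Σ(r_i+r_j)·cross = 19982.3750 → first moment M = |Σ|/6 = 3330.3958
R_c = M/A = 3330.3958/265.8750 = 12.5262 mm
θ = 326° = 5.689773 rad
V = θ·R_c·A = 5.689773·12.5262·265.8750 = 18949.197 mm³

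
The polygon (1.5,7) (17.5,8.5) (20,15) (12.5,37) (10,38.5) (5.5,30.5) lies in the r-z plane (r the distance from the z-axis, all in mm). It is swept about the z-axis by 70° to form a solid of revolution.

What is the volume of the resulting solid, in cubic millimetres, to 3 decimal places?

Profile (r,z), 6 vertices: (1.5,7) (17.5,8.5) (20,15) (12.5,37) (10,38.5) (5.5,30.5)
edge 0: (1.5,7)→(17.5,8.5)  cross = 1.5·8.5 − 17.5·7 = -109.7500; (r_i+r_j)·cross = 19·-109.7500 = -2085.2500
edge 1: (17.5,8.5)→(20,15)  cross = 17.5·15 − 20·8.5 = 92.5000; (r_i+r_j)·cross = 37.5·92.5000 = 3468.7500
edge 2: (20,15)→(12.5,37)  cross = 20·37 − 12.5·15 = 552.5000; (r_i+r_j)·cross = 32.5·552.5000 = 17956.2500
edge 3: (12.5,37)→(10,38.5)  cross = 12.5·38.5 − 10·37 = 111.2500; (r_i+r_j)·cross = 22.5·111.2500 = 2503.1250
edge 4: (10,38.5)→(5.5,30.5)  cross = 10·30.5 − 5.5·38.5 = 93.2500; (r_i+r_j)·cross = 15.5·93.2500 = 1445.3750
edge 5: (5.5,30.5)→(1.5,7)  cross = 5.5·7 − 1.5·30.5 = -7.2500; (r_i+r_j)·cross = 7·-7.2500 = -50.7500
Σcross = 732.5000 → A = |Σcross|/2 = 366.2500 mm²
Σ(r_i+r_j)·cross = 23237.5000 → first moment M = |Σ|/6 = 3872.9167
R_c = M/A = 3872.9167/366.2500 = 10.5745 mm
θ = 70° = 1.221730 rad
V = θ·R_c·A = 1.221730·10.5745·366.2500 = 4731.660 mm³

Volume = 4731.660 mm³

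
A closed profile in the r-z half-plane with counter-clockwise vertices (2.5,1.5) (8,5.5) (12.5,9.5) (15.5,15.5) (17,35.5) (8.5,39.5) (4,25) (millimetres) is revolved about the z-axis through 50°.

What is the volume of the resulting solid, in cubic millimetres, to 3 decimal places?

Volume = 2986.113 mm³

Profile (r,z), 7 vertices: (2.5,1.5) (8,5.5) (12.5,9.5) (15.5,15.5) (17,35.5) (8.5,39.5) (4,25)
edge 0: (2.5,1.5)→(8,5.5)  cross = 2.5·5.5 − 8·1.5 = 1.7500; (r_i+r_j)·cross = 10.5·1.7500 = 18.3750
edge 1: (8,5.5)→(12.5,9.5)  cross = 8·9.5 − 12.5·5.5 = 7.2500; (r_i+r_j)·cross = 20.5·7.2500 = 148.6250
edge 2: (12.5,9.5)→(15.5,15.5)  cross = 12.5·15.5 − 15.5·9.5 = 46.5000; (r_i+r_j)·cross = 28·46.5000 = 1302.0000
edge 3: (15.5,15.5)→(17,35.5)  cross = 15.5·35.5 − 17·15.5 = 286.7500; (r_i+r_j)·cross = 32.5·286.7500 = 9319.3750
edge 4: (17,35.5)→(8.5,39.5)  cross = 17·39.5 − 8.5·35.5 = 369.7500; (r_i+r_j)·cross = 25.5·369.7500 = 9428.6250
edge 5: (8.5,39.5)→(4,25)  cross = 8.5·25 − 4·39.5 = 54.5000; (r_i+r_j)·cross = 12.5·54.5000 = 681.2500
edge 6: (4,25)→(2.5,1.5)  cross = 4·1.5 − 2.5·25 = -56.5000; (r_i+r_j)·cross = 6.5·-56.5000 = -367.2500
Σcross = 710.0000 → A = |Σcross|/2 = 355.0000 mm²
Σ(r_i+r_j)·cross = 20531.0000 → first moment M = |Σ|/6 = 3421.8333
R_c = M/A = 3421.8333/355.0000 = 9.6390 mm
θ = 50° = 0.872665 rad
V = θ·R_c·A = 0.872665·9.6390·355.0000 = 2986.113 mm³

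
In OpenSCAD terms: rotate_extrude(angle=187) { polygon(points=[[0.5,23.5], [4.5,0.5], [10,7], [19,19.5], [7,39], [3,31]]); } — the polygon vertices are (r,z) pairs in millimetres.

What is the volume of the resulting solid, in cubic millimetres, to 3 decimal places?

Profile (r,z), 6 vertices: (0.5,23.5) (4.5,0.5) (10,7) (19,19.5) (7,39) (3,31)
edge 0: (0.5,23.5)→(4.5,0.5)  cross = 0.5·0.5 − 4.5·23.5 = -105.5000; (r_i+r_j)·cross = 5·-105.5000 = -527.5000
edge 1: (4.5,0.5)→(10,7)  cross = 4.5·7 − 10·0.5 = 26.5000; (r_i+r_j)·cross = 14.5·26.5000 = 384.2500
edge 2: (10,7)→(19,19.5)  cross = 10·19.5 − 19·7 = 62.0000; (r_i+r_j)·cross = 29·62.0000 = 1798.0000
edge 3: (19,19.5)→(7,39)  cross = 19·39 − 7·19.5 = 604.5000; (r_i+r_j)·cross = 26·604.5000 = 15717.0000
edge 4: (7,39)→(3,31)  cross = 7·31 − 3·39 = 100.0000; (r_i+r_j)·cross = 10·100.0000 = 1000.0000
edge 5: (3,31)→(0.5,23.5)  cross = 3·23.5 − 0.5·31 = 55.0000; (r_i+r_j)·cross = 3.5·55.0000 = 192.5000
Σcross = 742.5000 → A = |Σcross|/2 = 371.2500 mm²
Σ(r_i+r_j)·cross = 18564.2500 → first moment M = |Σ|/6 = 3094.0417
R_c = M/A = 3094.0417/371.2500 = 8.3341 mm
θ = 187° = 3.263766 rad
V = θ·R_c·A = 3.263766·8.3341·371.2500 = 10098.227 mm³

Volume = 10098.227 mm³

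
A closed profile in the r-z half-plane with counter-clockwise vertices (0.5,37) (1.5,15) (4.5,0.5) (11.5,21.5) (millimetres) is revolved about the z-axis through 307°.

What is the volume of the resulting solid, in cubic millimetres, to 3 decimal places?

Profile (r,z), 4 vertices: (0.5,37) (1.5,15) (4.5,0.5) (11.5,21.5)
edge 0: (0.5,37)→(1.5,15)  cross = 0.5·15 − 1.5·37 = -48.0000; (r_i+r_j)·cross = 2·-48.0000 = -96.0000
edge 1: (1.5,15)→(4.5,0.5)  cross = 1.5·0.5 − 4.5·15 = -66.7500; (r_i+r_j)·cross = 6·-66.7500 = -400.5000
edge 2: (4.5,0.5)→(11.5,21.5)  cross = 4.5·21.5 − 11.5·0.5 = 91.0000; (r_i+r_j)·cross = 16·91.0000 = 1456.0000
edge 3: (11.5,21.5)→(0.5,37)  cross = 11.5·37 − 0.5·21.5 = 414.7500; (r_i+r_j)·cross = 12·414.7500 = 4977.0000
Σcross = 391.0000 → A = |Σcross|/2 = 195.5000 mm²
Σ(r_i+r_j)·cross = 5936.5000 → first moment M = |Σ|/6 = 989.4167
R_c = M/A = 989.4167/195.5000 = 5.0610 mm
θ = 307° = 5.358161 rad
V = θ·R_c·A = 5.358161·5.0610·195.5000 = 5301.454 mm³

Volume = 5301.454 mm³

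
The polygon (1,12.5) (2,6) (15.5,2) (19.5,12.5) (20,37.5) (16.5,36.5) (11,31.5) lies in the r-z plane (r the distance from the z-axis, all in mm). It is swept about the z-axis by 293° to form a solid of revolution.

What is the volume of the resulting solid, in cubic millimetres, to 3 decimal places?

Volume = 26758.568 mm³

Profile (r,z), 7 vertices: (1,12.5) (2,6) (15.5,2) (19.5,12.5) (20,37.5) (16.5,36.5) (11,31.5)
edge 0: (1,12.5)→(2,6)  cross = 1·6 − 2·12.5 = -19.0000; (r_i+r_j)·cross = 3·-19.0000 = -57.0000
edge 1: (2,6)→(15.5,2)  cross = 2·2 − 15.5·6 = -89.0000; (r_i+r_j)·cross = 17.5·-89.0000 = -1557.5000
edge 2: (15.5,2)→(19.5,12.5)  cross = 15.5·12.5 − 19.5·2 = 154.7500; (r_i+r_j)·cross = 35·154.7500 = 5416.2500
edge 3: (19.5,12.5)→(20,37.5)  cross = 19.5·37.5 − 20·12.5 = 481.2500; (r_i+r_j)·cross = 39.5·481.2500 = 19009.3750
edge 4: (20,37.5)→(16.5,36.5)  cross = 20·36.5 − 16.5·37.5 = 111.2500; (r_i+r_j)·cross = 36.5·111.2500 = 4060.6250
edge 5: (16.5,36.5)→(11,31.5)  cross = 16.5·31.5 − 11·36.5 = 118.2500; (r_i+r_j)·cross = 27.5·118.2500 = 3251.8750
edge 6: (11,31.5)→(1,12.5)  cross = 11·12.5 − 1·31.5 = 106.0000; (r_i+r_j)·cross = 12·106.0000 = 1272.0000
Σcross = 863.5000 → A = |Σcross|/2 = 431.7500 mm²
Σ(r_i+r_j)·cross = 31395.6250 → first moment M = |Σ|/6 = 5232.6042
R_c = M/A = 5232.6042/431.7500 = 12.1195 mm
θ = 293° = 5.113815 rad
V = θ·R_c·A = 5.113815·12.1195·431.7500 = 26758.568 mm³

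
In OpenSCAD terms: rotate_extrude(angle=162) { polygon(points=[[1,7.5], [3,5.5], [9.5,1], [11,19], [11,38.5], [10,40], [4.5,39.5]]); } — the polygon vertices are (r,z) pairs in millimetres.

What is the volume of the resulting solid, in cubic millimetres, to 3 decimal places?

Profile (r,z), 7 vertices: (1,7.5) (3,5.5) (9.5,1) (11,19) (11,38.5) (10,40) (4.5,39.5)
edge 0: (1,7.5)→(3,5.5)  cross = 1·5.5 − 3·7.5 = -17.0000; (r_i+r_j)·cross = 4·-17.0000 = -68.0000
edge 1: (3,5.5)→(9.5,1)  cross = 3·1 − 9.5·5.5 = -49.2500; (r_i+r_j)·cross = 12.5·-49.2500 = -615.6250
edge 2: (9.5,1)→(11,19)  cross = 9.5·19 − 11·1 = 169.5000; (r_i+r_j)·cross = 20.5·169.5000 = 3474.7500
edge 3: (11,19)→(11,38.5)  cross = 11·38.5 − 11·19 = 214.5000; (r_i+r_j)·cross = 22·214.5000 = 4719.0000
edge 4: (11,38.5)→(10,40)  cross = 11·40 − 10·38.5 = 55.0000; (r_i+r_j)·cross = 21·55.0000 = 1155.0000
edge 5: (10,40)→(4.5,39.5)  cross = 10·39.5 − 4.5·40 = 215.0000; (r_i+r_j)·cross = 14.5·215.0000 = 3117.5000
edge 6: (4.5,39.5)→(1,7.5)  cross = 4.5·7.5 − 1·39.5 = -5.7500; (r_i+r_j)·cross = 5.5·-5.7500 = -31.6250
Σcross = 582.0000 → A = |Σcross|/2 = 291.0000 mm²
Σ(r_i+r_j)·cross = 11751.0000 → first moment M = |Σ|/6 = 1958.5000
R_c = M/A = 1958.5000/291.0000 = 6.7302 mm
θ = 162° = 2.827433 rad
V = θ·R_c·A = 2.827433·6.7302·291.0000 = 5537.528 mm³

Volume = 5537.528 mm³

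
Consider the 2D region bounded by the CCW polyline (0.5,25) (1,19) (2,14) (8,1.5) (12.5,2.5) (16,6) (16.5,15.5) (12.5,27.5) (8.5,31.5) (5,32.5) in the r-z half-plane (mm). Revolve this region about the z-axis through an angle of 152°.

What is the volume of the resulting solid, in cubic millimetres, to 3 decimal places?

Volume = 7862.147 mm³

Profile (r,z), 10 vertices: (0.5,25) (1,19) (2,14) (8,1.5) (12.5,2.5) (16,6) (16.5,15.5) (12.5,27.5) (8.5,31.5) (5,32.5)
edge 0: (0.5,25)→(1,19)  cross = 0.5·19 − 1·25 = -15.5000; (r_i+r_j)·cross = 1.5·-15.5000 = -23.2500
edge 1: (1,19)→(2,14)  cross = 1·14 − 2·19 = -24.0000; (r_i+r_j)·cross = 3·-24.0000 = -72.0000
edge 2: (2,14)→(8,1.5)  cross = 2·1.5 − 8·14 = -109.0000; (r_i+r_j)·cross = 10·-109.0000 = -1090.0000
edge 3: (8,1.5)→(12.5,2.5)  cross = 8·2.5 − 12.5·1.5 = 1.2500; (r_i+r_j)·cross = 20.5·1.2500 = 25.6250
edge 4: (12.5,2.5)→(16,6)  cross = 12.5·6 − 16·2.5 = 35.0000; (r_i+r_j)·cross = 28.5·35.0000 = 997.5000
edge 5: (16,6)→(16.5,15.5)  cross = 16·15.5 − 16.5·6 = 149.0000; (r_i+r_j)·cross = 32.5·149.0000 = 4842.5000
edge 6: (16.5,15.5)→(12.5,27.5)  cross = 16.5·27.5 − 12.5·15.5 = 260.0000; (r_i+r_j)·cross = 29·260.0000 = 7540.0000
edge 7: (12.5,27.5)→(8.5,31.5)  cross = 12.5·31.5 − 8.5·27.5 = 160.0000; (r_i+r_j)·cross = 21·160.0000 = 3360.0000
edge 8: (8.5,31.5)→(5,32.5)  cross = 8.5·32.5 − 5·31.5 = 118.7500; (r_i+r_j)·cross = 13.5·118.7500 = 1603.1250
edge 9: (5,32.5)→(0.5,25)  cross = 5·25 − 0.5·32.5 = 108.7500; (r_i+r_j)·cross = 5.5·108.7500 = 598.1250
Σcross = 684.2500 → A = |Σcross|/2 = 342.1250 mm²
Σ(r_i+r_j)·cross = 17781.6250 → first moment M = |Σ|/6 = 2963.6042
R_c = M/A = 2963.6042/342.1250 = 8.6623 mm
θ = 152° = 2.652900 rad
V = θ·R_c·A = 2.652900·8.6623·342.1250 = 7862.147 mm³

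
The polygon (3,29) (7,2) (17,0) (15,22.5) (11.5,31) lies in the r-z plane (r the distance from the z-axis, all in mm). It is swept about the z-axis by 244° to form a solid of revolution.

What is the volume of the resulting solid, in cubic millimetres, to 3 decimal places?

Profile (r,z), 5 vertices: (3,29) (7,2) (17,0) (15,22.5) (11.5,31)
edge 0: (3,29)→(7,2)  cross = 3·2 − 7·29 = -197.0000; (r_i+r_j)·cross = 10·-197.0000 = -1970.0000
edge 1: (7,2)→(17,0)  cross = 7·0 − 17·2 = -34.0000; (r_i+r_j)·cross = 24·-34.0000 = -816.0000
edge 2: (17,0)→(15,22.5)  cross = 17·22.5 − 15·0 = 382.5000; (r_i+r_j)·cross = 32·382.5000 = 12240.0000
edge 3: (15,22.5)→(11.5,31)  cross = 15·31 − 11.5·22.5 = 206.2500; (r_i+r_j)·cross = 26.5·206.2500 = 5465.6250
edge 4: (11.5,31)→(3,29)  cross = 11.5·29 − 3·31 = 240.5000; (r_i+r_j)·cross = 14.5·240.5000 = 3487.2500
Σcross = 598.2500 → A = |Σcross|/2 = 299.1250 mm²
Σ(r_i+r_j)·cross = 18406.8750 → first moment M = |Σ|/6 = 3067.8125
R_c = M/A = 3067.8125/299.1250 = 10.2560 mm
θ = 244° = 4.258603 rad
V = θ·R_c·A = 4.258603·10.2560·299.1250 = 13064.597 mm³

Volume = 13064.597 mm³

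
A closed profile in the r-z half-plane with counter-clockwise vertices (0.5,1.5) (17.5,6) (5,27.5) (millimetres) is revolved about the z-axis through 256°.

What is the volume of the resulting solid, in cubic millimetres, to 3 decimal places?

Volume = 7223.522 mm³

Profile (r,z), 3 vertices: (0.5,1.5) (17.5,6) (5,27.5)
edge 0: (0.5,1.5)→(17.5,6)  cross = 0.5·6 − 17.5·1.5 = -23.2500; (r_i+r_j)·cross = 18·-23.2500 = -418.5000
edge 1: (17.5,6)→(5,27.5)  cross = 17.5·27.5 − 5·6 = 451.2500; (r_i+r_j)·cross = 22.5·451.2500 = 10153.1250
edge 2: (5,27.5)→(0.5,1.5)  cross = 5·1.5 − 0.5·27.5 = -6.2500; (r_i+r_j)·cross = 5.5·-6.2500 = -34.3750
Σcross = 421.7500 → A = |Σcross|/2 = 210.8750 mm²
Σ(r_i+r_j)·cross = 9700.2500 → first moment M = |Σ|/6 = 1616.7083
R_c = M/A = 1616.7083/210.8750 = 7.6667 mm
θ = 256° = 4.468043 rad
V = θ·R_c·A = 4.468043·7.6667·210.8750 = 7223.522 mm³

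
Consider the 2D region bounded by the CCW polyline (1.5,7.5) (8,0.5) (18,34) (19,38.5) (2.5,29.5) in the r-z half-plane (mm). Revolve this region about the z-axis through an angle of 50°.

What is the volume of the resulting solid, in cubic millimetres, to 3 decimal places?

Profile (r,z), 5 vertices: (1.5,7.5) (8,0.5) (18,34) (19,38.5) (2.5,29.5)
edge 0: (1.5,7.5)→(8,0.5)  cross = 1.5·0.5 − 8·7.5 = -59.2500; (r_i+r_j)·cross = 9.5·-59.2500 = -562.8750
edge 1: (8,0.5)→(18,34)  cross = 8·34 − 18·0.5 = 263.0000; (r_i+r_j)·cross = 26·263.0000 = 6838.0000
edge 2: (18,34)→(19,38.5)  cross = 18·38.5 − 19·34 = 47.0000; (r_i+r_j)·cross = 37·47.0000 = 1739.0000
edge 3: (19,38.5)→(2.5,29.5)  cross = 19·29.5 − 2.5·38.5 = 464.2500; (r_i+r_j)·cross = 21.5·464.2500 = 9981.3750
edge 4: (2.5,29.5)→(1.5,7.5)  cross = 2.5·7.5 − 1.5·29.5 = -25.5000; (r_i+r_j)·cross = 4·-25.5000 = -102.0000
Σcross = 689.5000 → A = |Σcross|/2 = 344.7500 mm²
Σ(r_i+r_j)·cross = 17893.5000 → first moment M = |Σ|/6 = 2982.2500
R_c = M/A = 2982.2500/344.7500 = 8.6505 mm
θ = 50° = 0.872665 rad
V = θ·R_c·A = 0.872665·8.6505·344.7500 = 2602.504 mm³

Volume = 2602.504 mm³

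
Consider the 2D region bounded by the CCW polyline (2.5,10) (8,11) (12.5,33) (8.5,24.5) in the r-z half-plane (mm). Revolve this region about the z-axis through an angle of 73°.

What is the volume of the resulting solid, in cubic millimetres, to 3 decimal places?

Profile (r,z), 4 vertices: (2.5,10) (8,11) (12.5,33) (8.5,24.5)
edge 0: (2.5,10)→(8,11)  cross = 2.5·11 − 8·10 = -52.5000; (r_i+r_j)·cross = 10.5·-52.5000 = -551.2500
edge 1: (8,11)→(12.5,33)  cross = 8·33 − 12.5·11 = 126.5000; (r_i+r_j)·cross = 20.5·126.5000 = 2593.2500
edge 2: (12.5,33)→(8.5,24.5)  cross = 12.5·24.5 − 8.5·33 = 25.7500; (r_i+r_j)·cross = 21·25.7500 = 540.7500
edge 3: (8.5,24.5)→(2.5,10)  cross = 8.5·10 − 2.5·24.5 = 23.7500; (r_i+r_j)·cross = 11·23.7500 = 261.2500
Σcross = 123.5000 → A = |Σcross|/2 = 61.7500 mm²
Σ(r_i+r_j)·cross = 2844.0000 → first moment M = |Σ|/6 = 474.0000
R_c = M/A = 474.0000/61.7500 = 7.6761 mm
θ = 73° = 1.274090 rad
V = θ·R_c·A = 1.274090·7.6761·61.7500 = 603.919 mm³

Volume = 603.919 mm³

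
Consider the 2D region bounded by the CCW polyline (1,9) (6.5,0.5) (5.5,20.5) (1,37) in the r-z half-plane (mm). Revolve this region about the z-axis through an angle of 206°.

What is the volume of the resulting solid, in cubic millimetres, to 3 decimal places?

Profile (r,z), 4 vertices: (1,9) (6.5,0.5) (5.5,20.5) (1,37)
edge 0: (1,9)→(6.5,0.5)  cross = 1·0.5 − 6.5·9 = -58.0000; (r_i+r_j)·cross = 7.5·-58.0000 = -435.0000
edge 1: (6.5,0.5)→(5.5,20.5)  cross = 6.5·20.5 − 5.5·0.5 = 130.5000; (r_i+r_j)·cross = 12·130.5000 = 1566.0000
edge 2: (5.5,20.5)→(1,37)  cross = 5.5·37 − 1·20.5 = 183.0000; (r_i+r_j)·cross = 6.5·183.0000 = 1189.5000
edge 3: (1,37)→(1,9)  cross = 1·9 − 1·37 = -28.0000; (r_i+r_j)·cross = 2·-28.0000 = -56.0000
Σcross = 227.5000 → A = |Σcross|/2 = 113.7500 mm²
Σ(r_i+r_j)·cross = 2264.5000 → first moment M = |Σ|/6 = 377.4167
R_c = M/A = 377.4167/113.7500 = 3.3179 mm
θ = 206° = 3.595378 rad
V = θ·R_c·A = 3.595378·3.3179·113.7500 = 1356.956 mm³

Volume = 1356.956 mm³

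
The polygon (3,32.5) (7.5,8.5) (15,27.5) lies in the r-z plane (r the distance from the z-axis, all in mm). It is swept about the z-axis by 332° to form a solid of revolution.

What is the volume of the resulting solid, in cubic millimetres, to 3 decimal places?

Volume = 6538.361 mm³

Profile (r,z), 3 vertices: (3,32.5) (7.5,8.5) (15,27.5)
edge 0: (3,32.5)→(7.5,8.5)  cross = 3·8.5 − 7.5·32.5 = -218.2500; (r_i+r_j)·cross = 10.5·-218.2500 = -2291.6250
edge 1: (7.5,8.5)→(15,27.5)  cross = 7.5·27.5 − 15·8.5 = 78.7500; (r_i+r_j)·cross = 22.5·78.7500 = 1771.8750
edge 2: (15,27.5)→(3,32.5)  cross = 15·32.5 − 3·27.5 = 405.0000; (r_i+r_j)·cross = 18·405.0000 = 7290.0000
Σcross = 265.5000 → A = |Σcross|/2 = 132.7500 mm²
Σ(r_i+r_j)·cross = 6770.2500 → first moment M = |Σ|/6 = 1128.3750
R_c = M/A = 1128.3750/132.7500 = 8.5000 mm
θ = 332° = 5.794493 rad
V = θ·R_c·A = 5.794493·8.5000·132.7500 = 6538.361 mm³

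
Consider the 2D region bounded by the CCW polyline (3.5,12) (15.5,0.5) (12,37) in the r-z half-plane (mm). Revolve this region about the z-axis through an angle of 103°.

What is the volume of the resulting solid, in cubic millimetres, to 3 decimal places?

Volume = 3694.326 mm³

Profile (r,z), 3 vertices: (3.5,12) (15.5,0.5) (12,37)
edge 0: (3.5,12)→(15.5,0.5)  cross = 3.5·0.5 − 15.5·12 = -184.2500; (r_i+r_j)·cross = 19·-184.2500 = -3500.7500
edge 1: (15.5,0.5)→(12,37)  cross = 15.5·37 − 12·0.5 = 567.5000; (r_i+r_j)·cross = 27.5·567.5000 = 15606.2500
edge 2: (12,37)→(3.5,12)  cross = 12·12 − 3.5·37 = 14.5000; (r_i+r_j)·cross = 15.5·14.5000 = 224.7500
Σcross = 397.7500 → A = |Σcross|/2 = 198.8750 mm²
Σ(r_i+r_j)·cross = 12330.2500 → first moment M = |Σ|/6 = 2055.0417
R_c = M/A = 2055.0417/198.8750 = 10.3333 mm
θ = 103° = 1.797689 rad
V = θ·R_c·A = 1.797689·10.3333·198.8750 = 3694.326 mm³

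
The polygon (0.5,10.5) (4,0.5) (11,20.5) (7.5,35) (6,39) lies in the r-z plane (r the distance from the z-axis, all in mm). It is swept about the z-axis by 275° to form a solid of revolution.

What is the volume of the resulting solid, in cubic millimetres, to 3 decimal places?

Volume = 5307.019 mm³

Profile (r,z), 5 vertices: (0.5,10.5) (4,0.5) (11,20.5) (7.5,35) (6,39)
edge 0: (0.5,10.5)→(4,0.5)  cross = 0.5·0.5 − 4·10.5 = -41.7500; (r_i+r_j)·cross = 4.5·-41.7500 = -187.8750
edge 1: (4,0.5)→(11,20.5)  cross = 4·20.5 − 11·0.5 = 76.5000; (r_i+r_j)·cross = 15·76.5000 = 1147.5000
edge 2: (11,20.5)→(7.5,35)  cross = 11·35 − 7.5·20.5 = 231.2500; (r_i+r_j)·cross = 18.5·231.2500 = 4278.1250
edge 3: (7.5,35)→(6,39)  cross = 7.5·39 − 6·35 = 82.5000; (r_i+r_j)·cross = 13.5·82.5000 = 1113.7500
edge 4: (6,39)→(0.5,10.5)  cross = 6·10.5 − 0.5·39 = 43.5000; (r_i+r_j)·cross = 6.5·43.5000 = 282.7500
Σcross = 392.0000 → A = |Σcross|/2 = 196.0000 mm²
Σ(r_i+r_j)·cross = 6634.2500 → first moment M = |Σ|/6 = 1105.7083
R_c = M/A = 1105.7083/196.0000 = 5.6414 mm
θ = 275° = 4.799655 rad
V = θ·R_c·A = 4.799655·5.6414·196.0000 = 5307.019 mm³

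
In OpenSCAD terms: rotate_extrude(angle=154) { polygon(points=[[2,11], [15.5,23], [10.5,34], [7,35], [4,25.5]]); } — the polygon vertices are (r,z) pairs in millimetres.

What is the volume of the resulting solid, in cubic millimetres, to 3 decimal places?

Profile (r,z), 5 vertices: (2,11) (15.5,23) (10.5,34) (7,35) (4,25.5)
edge 0: (2,11)→(15.5,23)  cross = 2·23 − 15.5·11 = -124.5000; (r_i+r_j)·cross = 17.5·-124.5000 = -2178.7500
edge 1: (15.5,23)→(10.5,34)  cross = 15.5·34 − 10.5·23 = 285.5000; (r_i+r_j)·cross = 26·285.5000 = 7423.0000
edge 2: (10.5,34)→(7,35)  cross = 10.5·35 − 7·34 = 129.5000; (r_i+r_j)·cross = 17.5·129.5000 = 2266.2500
edge 3: (7,35)→(4,25.5)  cross = 7·25.5 − 4·35 = 38.5000; (r_i+r_j)·cross = 11·38.5000 = 423.5000
edge 4: (4,25.5)→(2,11)  cross = 4·11 − 2·25.5 = -7.0000; (r_i+r_j)·cross = 6·-7.0000 = -42.0000
Σcross = 322.0000 → A = |Σcross|/2 = 161.0000 mm²
Σ(r_i+r_j)·cross = 7892.0000 → first moment M = |Σ|/6 = 1315.3333
R_c = M/A = 1315.3333/161.0000 = 8.1698 mm
θ = 154° = 2.687807 rad
V = θ·R_c·A = 2.687807·8.1698·161.0000 = 3535.362 mm³

Volume = 3535.362 mm³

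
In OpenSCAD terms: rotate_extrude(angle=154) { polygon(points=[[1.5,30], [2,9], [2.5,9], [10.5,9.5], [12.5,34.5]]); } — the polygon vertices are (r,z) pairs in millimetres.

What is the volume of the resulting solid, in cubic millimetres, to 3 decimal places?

Profile (r,z), 5 vertices: (1.5,30) (2,9) (2.5,9) (10.5,9.5) (12.5,34.5)
edge 0: (1.5,30)→(2,9)  cross = 1.5·9 − 2·30 = -46.5000; (r_i+r_j)·cross = 3.5·-46.5000 = -162.7500
edge 1: (2,9)→(2.5,9)  cross = 2·9 − 2.5·9 = -4.5000; (r_i+r_j)·cross = 4.5·-4.5000 = -20.2500
edge 2: (2.5,9)→(10.5,9.5)  cross = 2.5·9.5 − 10.5·9 = -70.7500; (r_i+r_j)·cross = 13·-70.7500 = -919.7500
edge 3: (10.5,9.5)→(12.5,34.5)  cross = 10.5·34.5 − 12.5·9.5 = 243.5000; (r_i+r_j)·cross = 23·243.5000 = 5600.5000
edge 4: (12.5,34.5)→(1.5,30)  cross = 12.5·30 − 1.5·34.5 = 323.2500; (r_i+r_j)·cross = 14·323.2500 = 4525.5000
Σcross = 445.0000 → A = |Σcross|/2 = 222.5000 mm²
Σ(r_i+r_j)·cross = 9023.2500 → first moment M = |Σ|/6 = 1503.8750
R_c = M/A = 1503.8750/222.5000 = 6.7590 mm
θ = 154° = 2.687807 rad
V = θ·R_c·A = 2.687807·6.7590·222.5000 = 4042.126 mm³

Volume = 4042.126 mm³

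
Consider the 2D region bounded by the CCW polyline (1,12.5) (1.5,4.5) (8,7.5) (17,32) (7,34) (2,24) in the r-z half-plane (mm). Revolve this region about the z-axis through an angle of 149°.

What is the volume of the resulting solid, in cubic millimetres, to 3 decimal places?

Profile (r,z), 6 vertices: (1,12.5) (1.5,4.5) (8,7.5) (17,32) (7,34) (2,24)
edge 0: (1,12.5)→(1.5,4.5)  cross = 1·4.5 − 1.5·12.5 = -14.2500; (r_i+r_j)·cross = 2.5·-14.2500 = -35.6250
edge 1: (1.5,4.5)→(8,7.5)  cross = 1.5·7.5 − 8·4.5 = -24.7500; (r_i+r_j)·cross = 9.5·-24.7500 = -235.1250
edge 2: (8,7.5)→(17,32)  cross = 8·32 − 17·7.5 = 128.5000; (r_i+r_j)·cross = 25·128.5000 = 3212.5000
edge 3: (17,32)→(7,34)  cross = 17·34 − 7·32 = 354.0000; (r_i+r_j)·cross = 24·354.0000 = 8496.0000
edge 4: (7,34)→(2,24)  cross = 7·24 − 2·34 = 100.0000; (r_i+r_j)·cross = 9·100.0000 = 900.0000
edge 5: (2,24)→(1,12.5)  cross = 2·12.5 − 1·24 = 1.0000; (r_i+r_j)·cross = 3·1.0000 = 3.0000
Σcross = 544.5000 → A = |Σcross|/2 = 272.2500 mm²
Σ(r_i+r_j)·cross = 12340.7500 → first moment M = |Σ|/6 = 2056.7917
R_c = M/A = 2056.7917/272.2500 = 7.5548 mm
θ = 149° = 2.600541 rad
V = θ·R_c·A = 2.600541·7.5548·272.2500 = 5348.770 mm³

Volume = 5348.770 mm³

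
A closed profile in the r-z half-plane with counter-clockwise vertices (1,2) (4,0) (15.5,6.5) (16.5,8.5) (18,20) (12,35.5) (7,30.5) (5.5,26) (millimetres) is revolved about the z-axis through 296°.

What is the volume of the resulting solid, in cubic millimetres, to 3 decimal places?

Profile (r,z), 8 vertices: (1,2) (4,0) (15.5,6.5) (16.5,8.5) (18,20) (12,35.5) (7,30.5) (5.5,26)
edge 0: (1,2)→(4,0)  cross = 1·0 − 4·2 = -8.0000; (r_i+r_j)·cross = 5·-8.0000 = -40.0000
edge 1: (4,0)→(15.5,6.5)  cross = 4·6.5 − 15.5·0 = 26.0000; (r_i+r_j)·cross = 19.5·26.0000 = 507.0000
edge 2: (15.5,6.5)→(16.5,8.5)  cross = 15.5·8.5 − 16.5·6.5 = 24.5000; (r_i+r_j)·cross = 32·24.5000 = 784.0000
edge 3: (16.5,8.5)→(18,20)  cross = 16.5·20 − 18·8.5 = 177.0000; (r_i+r_j)·cross = 34.5·177.0000 = 6106.5000
edge 4: (18,20)→(12,35.5)  cross = 18·35.5 − 12·20 = 399.0000; (r_i+r_j)·cross = 30·399.0000 = 11970.0000
edge 5: (12,35.5)→(7,30.5)  cross = 12·30.5 − 7·35.5 = 117.5000; (r_i+r_j)·cross = 19·117.5000 = 2232.5000
edge 6: (7,30.5)→(5.5,26)  cross = 7·26 − 5.5·30.5 = 14.2500; (r_i+r_j)·cross = 12.5·14.2500 = 178.1250
edge 7: (5.5,26)→(1,2)  cross = 5.5·2 − 1·26 = -15.0000; (r_i+r_j)·cross = 6.5·-15.0000 = -97.5000
Σcross = 735.2500 → A = |Σcross|/2 = 367.6250 mm²
Σ(r_i+r_j)·cross = 21640.6250 → first moment M = |Σ|/6 = 3606.7708
R_c = M/A = 3606.7708/367.6250 = 9.8110 mm
θ = 296° = 5.166175 rad
V = θ·R_c·A = 5.166175·9.8110·367.6250 = 18633.208 mm³

Volume = 18633.208 mm³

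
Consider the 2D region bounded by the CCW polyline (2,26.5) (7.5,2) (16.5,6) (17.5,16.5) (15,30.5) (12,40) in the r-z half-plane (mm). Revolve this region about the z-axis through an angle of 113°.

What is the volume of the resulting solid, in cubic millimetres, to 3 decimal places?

Volume = 7585.659 mm³

Profile (r,z), 6 vertices: (2,26.5) (7.5,2) (16.5,6) (17.5,16.5) (15,30.5) (12,40)
edge 0: (2,26.5)→(7.5,2)  cross = 2·2 − 7.5·26.5 = -194.7500; (r_i+r_j)·cross = 9.5·-194.7500 = -1850.1250
edge 1: (7.5,2)→(16.5,6)  cross = 7.5·6 − 16.5·2 = 12.0000; (r_i+r_j)·cross = 24·12.0000 = 288.0000
edge 2: (16.5,6)→(17.5,16.5)  cross = 16.5·16.5 − 17.5·6 = 167.2500; (r_i+r_j)·cross = 34·167.2500 = 5686.5000
edge 3: (17.5,16.5)→(15,30.5)  cross = 17.5·30.5 − 15·16.5 = 286.2500; (r_i+r_j)·cross = 32.5·286.2500 = 9303.1250
edge 4: (15,30.5)→(12,40)  cross = 15·40 − 12·30.5 = 234.0000; (r_i+r_j)·cross = 27·234.0000 = 6318.0000
edge 5: (12,40)→(2,26.5)  cross = 12·26.5 − 2·40 = 238.0000; (r_i+r_j)·cross = 14·238.0000 = 3332.0000
Σcross = 742.7500 → A = |Σcross|/2 = 371.3750 mm²
Σ(r_i+r_j)·cross = 23077.5000 → first moment M = |Σ|/6 = 3846.2500
R_c = M/A = 3846.2500/371.3750 = 10.3568 mm
θ = 113° = 1.972222 rad
V = θ·R_c·A = 1.972222·10.3568·371.3750 = 7585.659 mm³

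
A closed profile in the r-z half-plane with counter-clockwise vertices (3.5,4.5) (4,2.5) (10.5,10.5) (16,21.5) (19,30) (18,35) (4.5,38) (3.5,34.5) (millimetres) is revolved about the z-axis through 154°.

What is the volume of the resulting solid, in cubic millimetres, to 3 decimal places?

Profile (r,z), 8 vertices: (3.5,4.5) (4,2.5) (10.5,10.5) (16,21.5) (19,30) (18,35) (4.5,38) (3.5,34.5)
edge 0: (3.5,4.5)→(4,2.5)  cross = 3.5·2.5 − 4·4.5 = -9.2500; (r_i+r_j)·cross = 7.5·-9.2500 = -69.3750
edge 1: (4,2.5)→(10.5,10.5)  cross = 4·10.5 − 10.5·2.5 = 15.7500; (r_i+r_j)·cross = 14.5·15.7500 = 228.3750
edge 2: (10.5,10.5)→(16,21.5)  cross = 10.5·21.5 − 16·10.5 = 57.7500; (r_i+r_j)·cross = 26.5·57.7500 = 1530.3750
edge 3: (16,21.5)→(19,30)  cross = 16·30 − 19·21.5 = 71.5000; (r_i+r_j)·cross = 35·71.5000 = 2502.5000
edge 4: (19,30)→(18,35)  cross = 19·35 − 18·30 = 125.0000; (r_i+r_j)·cross = 37·125.0000 = 4625.0000
edge 5: (18,35)→(4.5,38)  cross = 18·38 − 4.5·35 = 526.5000; (r_i+r_j)·cross = 22.5·526.5000 = 11846.2500
edge 6: (4.5,38)→(3.5,34.5)  cross = 4.5·34.5 − 3.5·38 = 22.2500; (r_i+r_j)·cross = 8·22.2500 = 178.0000
edge 7: (3.5,34.5)→(3.5,4.5)  cross = 3.5·4.5 − 3.5·34.5 = -105.0000; (r_i+r_j)·cross = 7·-105.0000 = -735.0000
Σcross = 704.5000 → A = |Σcross|/2 = 352.2500 mm²
Σ(r_i+r_j)·cross = 20106.1250 → first moment M = |Σ|/6 = 3351.0208
R_c = M/A = 3351.0208/352.2500 = 9.5132 mm
θ = 154° = 2.687807 rad
V = θ·R_c·A = 2.687807·9.5132·352.2500 = 9006.897 mm³

Volume = 9006.897 mm³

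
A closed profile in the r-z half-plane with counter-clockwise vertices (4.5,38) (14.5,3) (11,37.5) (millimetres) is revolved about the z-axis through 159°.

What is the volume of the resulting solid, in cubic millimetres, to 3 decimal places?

Profile (r,z), 3 vertices: (4.5,38) (14.5,3) (11,37.5)
edge 0: (4.5,38)→(14.5,3)  cross = 4.5·3 − 14.5·38 = -537.5000; (r_i+r_j)·cross = 19·-537.5000 = -10212.5000
edge 1: (14.5,3)→(11,37.5)  cross = 14.5·37.5 − 11·3 = 510.7500; (r_i+r_j)·cross = 25.5·510.7500 = 13024.1250
edge 2: (11,37.5)→(4.5,38)  cross = 11·38 − 4.5·37.5 = 249.2500; (r_i+r_j)·cross = 15.5·249.2500 = 3863.3750
Σcross = 222.5000 → A = |Σcross|/2 = 111.2500 mm²
Σ(r_i+r_j)·cross = 6675.0000 → first moment M = |Σ|/6 = 1112.5000
R_c = M/A = 1112.5000/111.2500 = 10.0000 mm
θ = 159° = 2.775074 rad
V = θ·R_c·A = 2.775074·10.0000·111.2500 = 3087.269 mm³

Volume = 3087.269 mm³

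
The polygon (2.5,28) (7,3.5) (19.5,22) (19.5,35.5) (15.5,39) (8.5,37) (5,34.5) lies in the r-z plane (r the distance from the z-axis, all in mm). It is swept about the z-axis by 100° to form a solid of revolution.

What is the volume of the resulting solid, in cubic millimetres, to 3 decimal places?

Profile (r,z), 7 vertices: (2.5,28) (7,3.5) (19.5,22) (19.5,35.5) (15.5,39) (8.5,37) (5,34.5)
edge 0: (2.5,28)→(7,3.5)  cross = 2.5·3.5 − 7·28 = -187.2500; (r_i+r_j)·cross = 9.5·-187.2500 = -1778.8750
edge 1: (7,3.5)→(19.5,22)  cross = 7·22 − 19.5·3.5 = 85.7500; (r_i+r_j)·cross = 26.5·85.7500 = 2272.3750
edge 2: (19.5,22)→(19.5,35.5)  cross = 19.5·35.5 − 19.5·22 = 263.2500; (r_i+r_j)·cross = 39·263.2500 = 10266.7500
edge 3: (19.5,35.5)→(15.5,39)  cross = 19.5·39 − 15.5·35.5 = 210.2500; (r_i+r_j)·cross = 35·210.2500 = 7358.7500
edge 4: (15.5,39)→(8.5,37)  cross = 15.5·37 − 8.5·39 = 242.0000; (r_i+r_j)·cross = 24·242.0000 = 5808.0000
edge 5: (8.5,37)→(5,34.5)  cross = 8.5·34.5 − 5·37 = 108.2500; (r_i+r_j)·cross = 13.5·108.2500 = 1461.3750
edge 6: (5,34.5)→(2.5,28)  cross = 5·28 − 2.5·34.5 = 53.7500; (r_i+r_j)·cross = 7.5·53.7500 = 403.1250
Σcross = 776.0000 → A = |Σcross|/2 = 388.0000 mm²
Σ(r_i+r_j)·cross = 25791.5000 → first moment M = |Σ|/6 = 4298.5833
R_c = M/A = 4298.5833/388.0000 = 11.0788 mm
θ = 100° = 1.745329 rad
V = θ·R_c·A = 1.745329·11.0788·388.0000 = 7502.443 mm³

Volume = 7502.443 mm³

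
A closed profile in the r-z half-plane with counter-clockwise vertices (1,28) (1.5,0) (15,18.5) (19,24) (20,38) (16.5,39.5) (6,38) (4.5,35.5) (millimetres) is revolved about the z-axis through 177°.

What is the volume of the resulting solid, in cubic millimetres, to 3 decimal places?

Profile (r,z), 8 vertices: (1,28) (1.5,0) (15,18.5) (19,24) (20,38) (16.5,39.5) (6,38) (4.5,35.5)
edge 0: (1,28)→(1.5,0)  cross = 1·0 − 1.5·28 = -42.0000; (r_i+r_j)·cross = 2.5·-42.0000 = -105.0000
edge 1: (1.5,0)→(15,18.5)  cross = 1.5·18.5 − 15·0 = 27.7500; (r_i+r_j)·cross = 16.5·27.7500 = 457.8750
edge 2: (15,18.5)→(19,24)  cross = 15·24 − 19·18.5 = 8.5000; (r_i+r_j)·cross = 34·8.5000 = 289.0000
edge 3: (19,24)→(20,38)  cross = 19·38 − 20·24 = 242.0000; (r_i+r_j)·cross = 39·242.0000 = 9438.0000
edge 4: (20,38)→(16.5,39.5)  cross = 20·39.5 − 16.5·38 = 163.0000; (r_i+r_j)·cross = 36.5·163.0000 = 5949.5000
edge 5: (16.5,39.5)→(6,38)  cross = 16.5·38 − 6·39.5 = 390.0000; (r_i+r_j)·cross = 22.5·390.0000 = 8775.0000
edge 6: (6,38)→(4.5,35.5)  cross = 6·35.5 − 4.5·38 = 42.0000; (r_i+r_j)·cross = 10.5·42.0000 = 441.0000
edge 7: (4.5,35.5)→(1,28)  cross = 4.5·28 − 1·35.5 = 90.5000; (r_i+r_j)·cross = 5.5·90.5000 = 497.7500
Σcross = 921.7500 → A = |Σcross|/2 = 460.8750 mm²
Σ(r_i+r_j)·cross = 25743.1250 → first moment M = |Σ|/6 = 4290.5208
R_c = M/A = 4290.5208/460.8750 = 9.3095 mm
θ = 177° = 3.089233 rad
V = θ·R_c·A = 3.089233·9.3095·460.8750 = 13254.418 mm³

Volume = 13254.418 mm³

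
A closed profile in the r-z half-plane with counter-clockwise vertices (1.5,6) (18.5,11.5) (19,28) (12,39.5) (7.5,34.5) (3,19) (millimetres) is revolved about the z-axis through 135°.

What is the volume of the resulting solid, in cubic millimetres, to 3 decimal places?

Volume = 9764.119 mm³

Profile (r,z), 6 vertices: (1.5,6) (18.5,11.5) (19,28) (12,39.5) (7.5,34.5) (3,19)
edge 0: (1.5,6)→(18.5,11.5)  cross = 1.5·11.5 − 18.5·6 = -93.7500; (r_i+r_j)·cross = 20·-93.7500 = -1875.0000
edge 1: (18.5,11.5)→(19,28)  cross = 18.5·28 − 19·11.5 = 299.5000; (r_i+r_j)·cross = 37.5·299.5000 = 11231.2500
edge 2: (19,28)→(12,39.5)  cross = 19·39.5 − 12·28 = 414.5000; (r_i+r_j)·cross = 31·414.5000 = 12849.5000
edge 3: (12,39.5)→(7.5,34.5)  cross = 12·34.5 − 7.5·39.5 = 117.7500; (r_i+r_j)·cross = 19.5·117.7500 = 2296.1250
edge 4: (7.5,34.5)→(3,19)  cross = 7.5·19 − 3·34.5 = 39.0000; (r_i+r_j)·cross = 10.5·39.0000 = 409.5000
edge 5: (3,19)→(1.5,6)  cross = 3·6 − 1.5·19 = -10.5000; (r_i+r_j)·cross = 4.5·-10.5000 = -47.2500
Σcross = 766.5000 → A = |Σcross|/2 = 383.2500 mm²
Σ(r_i+r_j)·cross = 24864.1250 → first moment M = |Σ|/6 = 4144.0208
R_c = M/A = 4144.0208/383.2500 = 10.8128 mm
θ = 135° = 2.356194 rad
V = θ·R_c·A = 2.356194·10.8128·383.2500 = 9764.119 mm³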